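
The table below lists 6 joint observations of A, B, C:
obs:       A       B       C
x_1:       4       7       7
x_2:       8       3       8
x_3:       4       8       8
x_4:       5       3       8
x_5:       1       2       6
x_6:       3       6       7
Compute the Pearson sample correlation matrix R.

Step 1 — column means:
  mean(A) = (4 + 8 + 4 + 5 + 1 + 3) / 6 = 25/6 = 4.1667
  mean(B) = (7 + 3 + 8 + 3 + 2 + 6) / 6 = 29/6 = 4.8333
  mean(C) = (7 + 8 + 8 + 8 + 6 + 7) / 6 = 44/6 = 7.3333

Step 2 — sample variances and covariances s[i,j] = (1/(n-1)) · Σ_k (x_{k,i} - mean_i) · (x_{k,j} - mean_j), with n-1 = 5:
  s[A,A] = ((-0.1667)·(-0.1667) + (3.8333)·(3.8333) + (-0.1667)·(-0.1667) + (0.8333)·(0.8333) + (-3.1667)·(-3.1667) + (-1.1667)·(-1.1667)) / 5 = 26.8333/5 = 5.3667
  s[A,B] = ((-0.1667)·(2.1667) + (3.8333)·(-1.8333) + (-0.1667)·(3.1667) + (0.8333)·(-1.8333) + (-3.1667)·(-2.8333) + (-1.1667)·(1.1667)) / 5 = -1.8333/5 = -0.3667
  s[A,C] = ((-0.1667)·(-0.3333) + (3.8333)·(0.6667) + (-0.1667)·(0.6667) + (0.8333)·(0.6667) + (-3.1667)·(-1.3333) + (-1.1667)·(-0.3333)) / 5 = 7.6667/5 = 1.5333
  s[B,B] = ((2.1667)·(2.1667) + (-1.8333)·(-1.8333) + (3.1667)·(3.1667) + (-1.8333)·(-1.8333) + (-2.8333)·(-2.8333) + (1.1667)·(1.1667)) / 5 = 30.8333/5 = 6.1667
  s[B,C] = ((2.1667)·(-0.3333) + (-1.8333)·(0.6667) + (3.1667)·(0.6667) + (-1.8333)·(0.6667) + (-2.8333)·(-1.3333) + (1.1667)·(-0.3333)) / 5 = 2.3333/5 = 0.4667
  s[C,C] = ((-0.3333)·(-0.3333) + (0.6667)·(0.6667) + (0.6667)·(0.6667) + (0.6667)·(0.6667) + (-1.3333)·(-1.3333) + (-0.3333)·(-0.3333)) / 5 = 3.3333/5 = 0.6667
  Sample standard deviations s_i = √(s[i,i]):
  s(A) = √(5.3667) = 2.3166
  s(B) = √(6.1667) = 2.4833
  s(C) = √(0.6667) = 0.8165

Step 3 — r_{ij} = s_{ij} / (s_i · s_j):
  r[A,A] = 1 (diagonal).
  r[A,B] = -0.3667 / (2.3166 · 2.4833) = -0.3667 / 5.7528 = -0.0637
  r[A,C] = 1.5333 / (2.3166 · 0.8165) = 1.5333 / 1.8915 = 0.8106
  r[B,B] = 1 (diagonal).
  r[B,C] = 0.4667 / (2.4833 · 0.8165) = 0.4667 / 2.0276 = 0.2302
  r[C,C] = 1 (diagonal).

R is symmetric with unit diagonal. Assembling:

R = [[1, -0.0637, 0.8106],
 [-0.0637, 1, 0.2302],
 [0.8106, 0.2302, 1]]


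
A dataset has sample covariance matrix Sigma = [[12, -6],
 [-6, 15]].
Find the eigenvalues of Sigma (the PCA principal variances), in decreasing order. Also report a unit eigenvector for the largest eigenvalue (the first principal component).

Step 1 — characteristic polynomial of 2×2 Sigma:
  det(Sigma - λI) = λ² - trace · λ + det = 0.
  trace = 12 + 15 = 27, det = 12·15 - (-6)² = 144.
Step 2 — discriminant:
  Δ = trace² - 4·det = 729 - 576 = 153.
Step 3 — eigenvalues:
  λ = (trace ± √Δ)/2 = (27 ± 12.3693)/2,
  λ_1 = 19.6847,  λ_2 = 7.3153.

Step 4 — unit eigenvector for λ_1: solve (Sigma - λ_1 I)v = 0. First row:
  (12 - 19.6847)·v_x + (-6)·v_y = 0, i.e. (-7.6847)·v_x + (-6)·v_y = 0,
  so v ∝ (b, λ_1 - a) = (-6, 7.6847); multiply by -1 so the first entry is positive: u = (6, -7.6847).
  ||u|| = √((6)² + (-7.6847)²) = √(95.054) ≈ 9.7496,
  v_1 = u/||u|| ≈ (0.6154, -0.7882) (||v_1|| = 1).

λ_1 = 19.6847,  λ_2 = 7.3153;  v_1 ≈ (0.6154, -0.7882)


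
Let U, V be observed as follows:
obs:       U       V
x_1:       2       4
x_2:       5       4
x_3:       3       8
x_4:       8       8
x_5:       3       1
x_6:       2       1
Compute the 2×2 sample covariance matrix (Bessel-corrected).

Step 1 — column means:
  mean(U) = (2 + 5 + 3 + 8 + 3 + 2) / 6 = 23/6 = 3.8333
  mean(V) = (4 + 4 + 8 + 8 + 1 + 1) / 6 = 26/6 = 4.3333

Step 2 — sample covariance S[i,j] = (1/(n-1)) · Σ_k (x_{k,i} - mean_i) · (x_{k,j} - mean_j), with n-1 = 5.
  S[U,U] = ((-1.8333)·(-1.8333) + (1.1667)·(1.1667) + (-0.8333)·(-0.8333) + (4.1667)·(4.1667) + (-0.8333)·(-0.8333) + (-1.8333)·(-1.8333)) / 5 = 26.8333/5 = 5.3667
  S[U,V] = ((-1.8333)·(-0.3333) + (1.1667)·(-0.3333) + (-0.8333)·(3.6667) + (4.1667)·(3.6667) + (-0.8333)·(-3.3333) + (-1.8333)·(-3.3333)) / 5 = 21.3333/5 = 4.2667
  S[V,V] = ((-0.3333)·(-0.3333) + (-0.3333)·(-0.3333) + (3.6667)·(3.6667) + (3.6667)·(3.6667) + (-3.3333)·(-3.3333) + (-3.3333)·(-3.3333)) / 5 = 49.3333/5 = 9.8667

S is symmetric (S[j,i] = S[i,j]). Assembling:

S = [[5.3667, 4.2667],
 [4.2667, 9.8667]]


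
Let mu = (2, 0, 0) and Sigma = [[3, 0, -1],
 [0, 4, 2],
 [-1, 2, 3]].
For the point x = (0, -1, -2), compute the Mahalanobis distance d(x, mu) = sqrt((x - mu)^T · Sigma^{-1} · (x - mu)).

Step 1 — centre the observation: (x - mu) = (-2, -1, -2).

Step 2 — invert Sigma (cofactor / det for 3×3, or solve directly):
  Sigma^{-1} = [[0.4, -0.1, 0.2],
 [-0.1, 0.4, -0.3],
 [0.2, -0.3, 0.6]].

Step 3 — form the quadratic (x - mu)^T · Sigma^{-1} · (x - mu):
  Sigma^{-1} · (x - mu) = (-1.1, 0.4, -1.3).
  (x - mu)^T · [Sigma^{-1} · (x - mu)] = (-2)·(-1.1) + (-1)·(0.4) + (-2)·(-1.3) = 4.4.

Step 4 — take square root: d = √(4.4) ≈ 2.0976.

d(x, mu) = √(4.4) ≈ 2.0976


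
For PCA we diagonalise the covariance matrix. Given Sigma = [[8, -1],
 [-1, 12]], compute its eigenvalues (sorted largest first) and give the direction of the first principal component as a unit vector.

Step 1 — characteristic polynomial of 2×2 Sigma:
  det(Sigma - λI) = λ² - trace · λ + det = 0.
  trace = 8 + 12 = 20, det = 8·12 - (-1)² = 95.
Step 2 — discriminant:
  Δ = trace² - 4·det = 400 - 380 = 20.
Step 3 — eigenvalues:
  λ = (trace ± √Δ)/2 = (20 ± 4.4721)/2,
  λ_1 = 12.2361,  λ_2 = 7.7639.

Step 4 — unit eigenvector for λ_1: solve (Sigma - λ_1 I)v = 0. First row:
  (8 - 12.2361)·v_x + (-1)·v_y = 0, i.e. (-4.2361)·v_x + (-1)·v_y = 0,
  so v ∝ (b, λ_1 - a) = (-1, 4.2361); multiply by -1 so the first entry is positive: u = (1, -4.2361).
  ||u|| = √((1)² + (-4.2361)²) = √(18.9443) ≈ 4.3525,
  v_1 = u/||u|| ≈ (0.2298, -0.9732) (||v_1|| = 1).

λ_1 = 12.2361,  λ_2 = 7.7639;  v_1 ≈ (0.2298, -0.9732)


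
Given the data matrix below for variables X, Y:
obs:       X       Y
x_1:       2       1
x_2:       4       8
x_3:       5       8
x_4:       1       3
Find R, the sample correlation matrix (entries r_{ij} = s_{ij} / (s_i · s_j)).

Step 1 — column means:
  mean(X) = (2 + 4 + 5 + 1) / 4 = 12/4 = 3
  mean(Y) = (1 + 8 + 8 + 3) / 4 = 20/4 = 5

Step 2 — sample variances and covariances s[i,j] = (1/(n-1)) · Σ_k (x_{k,i} - mean_i) · (x_{k,j} - mean_j), with n-1 = 3:
  s[X,X] = ((-1)·(-1) + (1)·(1) + (2)·(2) + (-2)·(-2)) / 3 = 10/3 = 3.3333
  s[X,Y] = ((-1)·(-4) + (1)·(3) + (2)·(3) + (-2)·(-2)) / 3 = 17/3 = 5.6667
  s[Y,Y] = ((-4)·(-4) + (3)·(3) + (3)·(3) + (-2)·(-2)) / 3 = 38/3 = 12.6667
  Sample standard deviations s_i = √(s[i,i]):
  s(X) = √(3.3333) = 1.8257
  s(Y) = √(12.6667) = 3.559

Step 3 — r_{ij} = s_{ij} / (s_i · s_j):
  r[X,X] = 1 (diagonal).
  r[X,Y] = 5.6667 / (1.8257 · 3.559) = 5.6667 / 6.4979 = 0.8721
  r[Y,Y] = 1 (diagonal).

R is symmetric with unit diagonal. Assembling:

R = [[1, 0.8721],
 [0.8721, 1]]


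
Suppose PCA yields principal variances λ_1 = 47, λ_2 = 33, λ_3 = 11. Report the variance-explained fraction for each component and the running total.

Step 1 — total variance = trace(Sigma) = Σ λ_i = 47 + 33 + 11 = 91.

Step 2 — fraction explained by component i = λ_i / Σ λ:
  PC1: 47/91 = 0.5165
  PC2: 33/91 = 0.3626
  PC3: 11/91 = 0.1209

Step 3 — cumulative fraction after k components = (λ_1 + ... + λ_k) / Σ λ:
  k = 1: 47/91 = 0.5165
  k = 2: (47 + 33)/91 = 80/91 = 0.8791
  k = 3: (47 + 33 + 11)/91 = 91/91 = 1

Summary (fraction, with percent):

explained: PC1 0.5165 (51.65%), PC2 0.3626 (36.26%), PC3 0.1209 (12.09%);  cumulative: 0.5165, 0.8791, 1


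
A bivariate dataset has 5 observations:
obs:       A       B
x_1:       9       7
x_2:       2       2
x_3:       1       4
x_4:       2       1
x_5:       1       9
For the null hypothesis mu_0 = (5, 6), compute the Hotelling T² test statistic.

Step 1 — sample mean vector:
  mean(A) = (9 + 2 + 1 + 2 + 1) / 5 = 15/5 = 3
  mean(B) = (7 + 2 + 4 + 1 + 9) / 5 = 23/5 = 4.6
  x̄ = (3, 4.6),  deviation x̄ - mu_0 = (3, 4.6) - (5, 6) = (-2, -1.4).

Step 2 — sample covariance matrix, S[i,j] = (1/(n-1)) · Σ_k (x_{k,i} - mean_i) · (x_{k,j} - mean_j), divisor n-1 = 4:
  S[A,A] = ((6)·(6) + (-1)·(-1) + (-2)·(-2) + (-1)·(-1) + (-2)·(-2)) / 4 = 46/4 = 11.5
  S[A,B] = ((6)·(2.4) + (-1)·(-2.6) + (-2)·(-0.6) + (-1)·(-3.6) + (-2)·(4.4)) / 4 = 13/4 = 3.25
  S[B,B] = ((2.4)·(2.4) + (-2.6)·(-2.6) + (-0.6)·(-0.6) + (-3.6)·(-3.6) + (4.4)·(4.4)) / 4 = 45.2/4 = 11.3
  S = [[11.5, 3.25],
 [3.25, 11.3]].

Step 3 — invert S. det(S) = 11.5·11.3 - (3.25)² = 119.3875.
  S^{-1} = (1/det) · [[d, -b], [-b, a]] = [[0.0946, -0.0272],
 [-0.0272, 0.0963]].

Step 4 — quadratic form (x̄ - mu_0)^T · S^{-1} · (x̄ - mu_0):
  S^{-1} · (x̄ - mu_0) = (-0.1512, -0.0804),
  (x̄ - mu_0)^T · [...] = (-2)·(-0.1512) + (-1.4)·(-0.0804) = 0.415.

Step 5 — scale by n: T² = 5 · 0.415 = 2.0748.

T² ≈ 2.0748


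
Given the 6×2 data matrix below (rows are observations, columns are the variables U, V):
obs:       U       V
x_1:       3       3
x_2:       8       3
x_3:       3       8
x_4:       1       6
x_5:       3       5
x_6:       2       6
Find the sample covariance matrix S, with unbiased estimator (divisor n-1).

Step 1 — column means:
  mean(U) = (3 + 8 + 3 + 1 + 3 + 2) / 6 = 20/6 = 3.3333
  mean(V) = (3 + 3 + 8 + 6 + 5 + 6) / 6 = 31/6 = 5.1667

Step 2 — sample covariance S[i,j] = (1/(n-1)) · Σ_k (x_{k,i} - mean_i) · (x_{k,j} - mean_j), with n-1 = 5.
  S[U,U] = ((-0.3333)·(-0.3333) + (4.6667)·(4.6667) + (-0.3333)·(-0.3333) + (-2.3333)·(-2.3333) + (-0.3333)·(-0.3333) + (-1.3333)·(-1.3333)) / 5 = 29.3333/5 = 5.8667
  S[U,V] = ((-0.3333)·(-2.1667) + (4.6667)·(-2.1667) + (-0.3333)·(2.8333) + (-2.3333)·(0.8333) + (-0.3333)·(-0.1667) + (-1.3333)·(0.8333)) / 5 = -13.3333/5 = -2.6667
  S[V,V] = ((-2.1667)·(-2.1667) + (-2.1667)·(-2.1667) + (2.8333)·(2.8333) + (0.8333)·(0.8333) + (-0.1667)·(-0.1667) + (0.8333)·(0.8333)) / 5 = 18.8333/5 = 3.7667

S is symmetric (S[j,i] = S[i,j]). Assembling:

S = [[5.8667, -2.6667],
 [-2.6667, 3.7667]]


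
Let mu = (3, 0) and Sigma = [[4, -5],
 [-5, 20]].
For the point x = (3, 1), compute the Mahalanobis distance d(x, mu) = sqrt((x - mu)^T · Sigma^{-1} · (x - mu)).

Step 1 — centre the observation: (x - mu) = (0, 1).

Step 2 — invert Sigma. det(Sigma) = 4·20 - (-5)² = 55.
  Sigma^{-1} = (1/det) · [[d, -b], [-b, a]] = [[0.3636, 0.0909],
 [0.0909, 0.0727]].

Step 3 — form the quadratic (x - mu)^T · Sigma^{-1} · (x - mu):
  Sigma^{-1} · (x - mu) = (0.0909, 0.0727).
  (x - mu)^T · [Sigma^{-1} · (x - mu)] = (0)·(0.0909) + (1)·(0.0727) = 0.0727.

Step 4 — take square root: d = √(0.0727) ≈ 0.2697.

d(x, mu) = √(0.0727) ≈ 0.2697


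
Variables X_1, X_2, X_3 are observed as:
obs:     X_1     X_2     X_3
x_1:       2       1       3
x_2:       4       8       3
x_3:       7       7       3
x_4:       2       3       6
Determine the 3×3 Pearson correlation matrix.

Step 1 — column means:
  mean(X_1) = (2 + 4 + 7 + 2) / 4 = 15/4 = 3.75
  mean(X_2) = (1 + 8 + 7 + 3) / 4 = 19/4 = 4.75
  mean(X_3) = (3 + 3 + 3 + 6) / 4 = 15/4 = 3.75

Step 2 — sample variances and covariances s[i,j] = (1/(n-1)) · Σ_k (x_{k,i} - mean_i) · (x_{k,j} - mean_j), with n-1 = 3:
  s[X_1,X_1] = ((-1.75)·(-1.75) + (0.25)·(0.25) + (3.25)·(3.25) + (-1.75)·(-1.75)) / 3 = 16.75/3 = 5.5833
  s[X_1,X_2] = ((-1.75)·(-3.75) + (0.25)·(3.25) + (3.25)·(2.25) + (-1.75)·(-1.75)) / 3 = 17.75/3 = 5.9167
  s[X_1,X_3] = ((-1.75)·(-0.75) + (0.25)·(-0.75) + (3.25)·(-0.75) + (-1.75)·(2.25)) / 3 = -5.25/3 = -1.75
  s[X_2,X_2] = ((-3.75)·(-3.75) + (3.25)·(3.25) + (2.25)·(2.25) + (-1.75)·(-1.75)) / 3 = 32.75/3 = 10.9167
  s[X_2,X_3] = ((-3.75)·(-0.75) + (3.25)·(-0.75) + (2.25)·(-0.75) + (-1.75)·(2.25)) / 3 = -5.25/3 = -1.75
  s[X_3,X_3] = ((-0.75)·(-0.75) + (-0.75)·(-0.75) + (-0.75)·(-0.75) + (2.25)·(2.25)) / 3 = 6.75/3 = 2.25
  Sample standard deviations s_i = √(s[i,i]):
  s(X_1) = √(5.5833) = 2.3629
  s(X_2) = √(10.9167) = 3.304
  s(X_3) = √(2.25) = 1.5

Step 3 — r_{ij} = s_{ij} / (s_i · s_j):
  r[X_1,X_1] = 1 (diagonal).
  r[X_1,X_2] = 5.9167 / (2.3629 · 3.304) = 5.9167 / 7.8071 = 0.7579
  r[X_1,X_3] = -1.75 / (2.3629 · 1.5) = -1.75 / 3.5444 = -0.4937
  r[X_2,X_2] = 1 (diagonal).
  r[X_2,X_3] = -1.75 / (3.304 · 1.5) = -1.75 / 4.9561 = -0.3531
  r[X_3,X_3] = 1 (diagonal).

R is symmetric with unit diagonal. Assembling:

R = [[1, 0.7579, -0.4937],
 [0.7579, 1, -0.3531],
 [-0.4937, -0.3531, 1]]


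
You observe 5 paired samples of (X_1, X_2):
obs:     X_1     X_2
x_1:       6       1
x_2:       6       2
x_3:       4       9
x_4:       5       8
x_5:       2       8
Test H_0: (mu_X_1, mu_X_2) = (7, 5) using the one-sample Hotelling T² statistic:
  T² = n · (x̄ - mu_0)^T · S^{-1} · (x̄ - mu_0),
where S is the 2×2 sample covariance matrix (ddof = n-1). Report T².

Step 1 — sample mean vector:
  mean(X_1) = (6 + 6 + 4 + 5 + 2) / 5 = 23/5 = 4.6
  mean(X_2) = (1 + 2 + 9 + 8 + 8) / 5 = 28/5 = 5.6
  x̄ = (4.6, 5.6),  deviation x̄ - mu_0 = (4.6, 5.6) - (7, 5) = (-2.4, 0.6).

Step 2 — sample covariance matrix, S[i,j] = (1/(n-1)) · Σ_k (x_{k,i} - mean_i) · (x_{k,j} - mean_j), divisor n-1 = 4:
  S[X_1,X_1] = ((1.4)·(1.4) + (1.4)·(1.4) + (-0.6)·(-0.6) + (0.4)·(0.4) + (-2.6)·(-2.6)) / 4 = 11.2/4 = 2.8
  S[X_1,X_2] = ((1.4)·(-4.6) + (1.4)·(-3.6) + (-0.6)·(3.4) + (0.4)·(2.4) + (-2.6)·(2.4)) / 4 = -18.8/4 = -4.7
  S[X_2,X_2] = ((-4.6)·(-4.6) + (-3.6)·(-3.6) + (3.4)·(3.4) + (2.4)·(2.4) + (2.4)·(2.4)) / 4 = 57.2/4 = 14.3
  S = [[2.8, -4.7],
 [-4.7, 14.3]].

Step 3 — invert S. det(S) = 2.8·14.3 - (-4.7)² = 17.95.
  S^{-1} = (1/det) · [[d, -b], [-b, a]] = [[0.7967, 0.2618],
 [0.2618, 0.156]].

Step 4 — quadratic form (x̄ - mu_0)^T · S^{-1} · (x̄ - mu_0):
  S^{-1} · (x̄ - mu_0) = (-1.7549, -0.5348),
  (x̄ - mu_0)^T · [...] = (-2.4)·(-1.7549) + (0.6)·(-0.5348) = 3.8908.

Step 5 — scale by n: T² = 5 · 3.8908 = 19.454.

T² ≈ 19.454


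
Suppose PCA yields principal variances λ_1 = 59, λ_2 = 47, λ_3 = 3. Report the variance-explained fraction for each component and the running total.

Step 1 — total variance = trace(Sigma) = Σ λ_i = 59 + 47 + 3 = 109.

Step 2 — fraction explained by component i = λ_i / Σ λ:
  PC1: 59/109 = 0.5413
  PC2: 47/109 = 0.4312
  PC3: 3/109 = 0.0275

Step 3 — cumulative fraction after k components = (λ_1 + ... + λ_k) / Σ λ:
  k = 1: 59/109 = 0.5413
  k = 2: (59 + 47)/109 = 106/109 = 0.9725
  k = 3: (59 + 47 + 3)/109 = 109/109 = 1

Summary (fraction, with percent):

explained: PC1 0.5413 (54.13%), PC2 0.4312 (43.12%), PC3 0.0275 (2.75%);  cumulative: 0.5413, 0.9725, 1


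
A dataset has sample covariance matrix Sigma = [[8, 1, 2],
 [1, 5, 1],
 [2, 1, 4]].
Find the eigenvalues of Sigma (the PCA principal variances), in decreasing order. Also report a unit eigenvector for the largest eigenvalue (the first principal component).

Step 1 — characteristic polynomial p(λ) = det(λI - Sigma) = λ³ - tr·λ² + c_1·λ - det, where tr = trace, c_1 = sum of the principal 2×2 minors, det = det(Sigma):
  tr = 8 + 5 + 4 = 17,
  c_1 = (8·5 - (1)²) + (8·4 - (2)²) + (5·4 - (1)²) = 39 + 28 + 19 = 86,
  det = 8·(5·4 - (1)²) - (1)·((1)·4 - (1)·(2)) + (2)·((1)·(1) - 5·(2)) = 8·(19) - (1)·(2) + (2)·(-9) = 132.
  So p(λ) = λ³ - 17λ² + 86λ - 132.
Step 2 — look for an integer root (rational root theorem: any rational root is an integer divisor of 132). Testing λ = 3:
  p(3) = 27 - 153 + 258 - 132 = 0  ✓
  Dividing out (λ - 3): p(λ) = (λ - 3)(λ² - 14λ + 44).
Step 3 — remaining eigenvalues from the quadratic λ² - 14λ + 44 = 0:
  Δ = 14² - 4·44 = 196 - 176 = 20,  λ = (14 ± √20)/2 = (14 ± 4.4721)/2 ≈ 9.2361 or 4.7639.
  Sorted: λ_1 = 9.2361,  λ_2 = 4.7639,  λ_3 = 3  (check: sum = 17 = tr ✓).

Step 4 — unit eigenvector for λ_1 ≈ 9.2361: v spans the null space of (Sigma - λ_1 I), whose rows are
  r_1 = (-1.2361, 1, 2),  r_2 = (1, -4.2361, 1),  r_3 = (2, 1, -5.2361).
  v is orthogonal to every row, so take v ∝ r_1 × r_2 = ((1)·(1) - (2)·(-4.2361), (2)·(1) - (-1.2361)·(1), (-1.2361)·(-4.2361) - (1)·(1)) ≈ (9.4721, 3.2361, 4.2361).
  Let u = (9.4721, 3.2361, 4.2361).
  ||u|| = √((9.4721)² + (3.2361)² + (4.2361)²) = √(118.1378) ≈ 10.8691,  v_1 = u/||u|| ≈ (0.8715, 0.2977, 0.3897) (||v_1|| = 1).

λ_1 = 9.2361,  λ_2 = 4.7639,  λ_3 = 3;  v_1 ≈ (0.8715, 0.2977, 0.3897)


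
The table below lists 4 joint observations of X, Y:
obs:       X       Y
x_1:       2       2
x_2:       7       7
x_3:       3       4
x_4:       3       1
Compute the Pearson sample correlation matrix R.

Step 1 — column means:
  mean(X) = (2 + 7 + 3 + 3) / 4 = 15/4 = 3.75
  mean(Y) = (2 + 7 + 4 + 1) / 4 = 14/4 = 3.5

Step 2 — sample variances and covariances s[i,j] = (1/(n-1)) · Σ_k (x_{k,i} - mean_i) · (x_{k,j} - mean_j), with n-1 = 3:
  s[X,X] = ((-1.75)·(-1.75) + (3.25)·(3.25) + (-0.75)·(-0.75) + (-0.75)·(-0.75)) / 3 = 14.75/3 = 4.9167
  s[X,Y] = ((-1.75)·(-1.5) + (3.25)·(3.5) + (-0.75)·(0.5) + (-0.75)·(-2.5)) / 3 = 15.5/3 = 5.1667
  s[Y,Y] = ((-1.5)·(-1.5) + (3.5)·(3.5) + (0.5)·(0.5) + (-2.5)·(-2.5)) / 3 = 21/3 = 7
  Sample standard deviations s_i = √(s[i,i]):
  s(X) = √(4.9167) = 2.2174
  s(Y) = √(7) = 2.6458

Step 3 — r_{ij} = s_{ij} / (s_i · s_j):
  r[X,X] = 1 (diagonal).
  r[X,Y] = 5.1667 / (2.2174 · 2.6458) = 5.1667 / 5.8666 = 0.8807
  r[Y,Y] = 1 (diagonal).

R is symmetric with unit diagonal. Assembling:

R = [[1, 0.8807],
 [0.8807, 1]]


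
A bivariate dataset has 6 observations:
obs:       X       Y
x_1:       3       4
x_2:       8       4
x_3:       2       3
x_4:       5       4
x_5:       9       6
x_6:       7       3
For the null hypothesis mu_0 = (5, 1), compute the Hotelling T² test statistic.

Step 1 — sample mean vector:
  mean(X) = (3 + 8 + 2 + 5 + 9 + 7) / 6 = 34/6 = 5.6667
  mean(Y) = (4 + 4 + 3 + 4 + 6 + 3) / 6 = 24/6 = 4
  x̄ = (5.6667, 4),  deviation x̄ - mu_0 = (5.6667, 4) - (5, 1) = (0.6667, 3).

Step 2 — sample covariance matrix, S[i,j] = (1/(n-1)) · Σ_k (x_{k,i} - mean_i) · (x_{k,j} - mean_j), divisor n-1 = 5:
  S[X,X] = ((-2.6667)·(-2.6667) + (2.3333)·(2.3333) + (-3.6667)·(-3.6667) + (-0.6667)·(-0.6667) + (3.3333)·(3.3333) + (1.3333)·(1.3333)) / 5 = 39.3333/5 = 7.8667
  S[X,Y] = ((-2.6667)·(0) + (2.3333)·(0) + (-3.6667)·(-1) + (-0.6667)·(0) + (3.3333)·(2) + (1.3333)·(-1)) / 5 = 9/5 = 1.8
  S[Y,Y] = ((0)·(0) + (0)·(0) + (-1)·(-1) + (0)·(0) + (2)·(2) + (-1)·(-1)) / 5 = 6/5 = 1.2
  S = [[7.8667, 1.8],
 [1.8, 1.2]].

Step 3 — invert S. det(S) = 7.8667·1.2 - (1.8)² = 6.2.
  S^{-1} = (1/det) · [[d, -b], [-b, a]] = [[0.1935, -0.2903],
 [-0.2903, 1.2688]].

Step 4 — quadratic form (x̄ - mu_0)^T · S^{-1} · (x̄ - mu_0):
  S^{-1} · (x̄ - mu_0) = (-0.7419, 3.6129),
  (x̄ - mu_0)^T · [...] = (0.6667)·(-0.7419) + (3)·(3.6129) = 10.3441.

Step 5 — scale by n: T² = 6 · 10.3441 = 62.0645.

T² ≈ 62.0645


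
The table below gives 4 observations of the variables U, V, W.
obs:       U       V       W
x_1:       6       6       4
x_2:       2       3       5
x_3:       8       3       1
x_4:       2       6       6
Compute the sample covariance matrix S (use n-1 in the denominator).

Step 1 — column means:
  mean(U) = (6 + 2 + 8 + 2) / 4 = 18/4 = 4.5
  mean(V) = (6 + 3 + 3 + 6) / 4 = 18/4 = 4.5
  mean(W) = (4 + 5 + 1 + 6) / 4 = 16/4 = 4

Step 2 — sample covariance S[i,j] = (1/(n-1)) · Σ_k (x_{k,i} - mean_i) · (x_{k,j} - mean_j), with n-1 = 3.
  S[U,U] = ((1.5)·(1.5) + (-2.5)·(-2.5) + (3.5)·(3.5) + (-2.5)·(-2.5)) / 3 = 27/3 = 9
  S[U,V] = ((1.5)·(1.5) + (-2.5)·(-1.5) + (3.5)·(-1.5) + (-2.5)·(1.5)) / 3 = -3/3 = -1
  S[U,W] = ((1.5)·(0) + (-2.5)·(1) + (3.5)·(-3) + (-2.5)·(2)) / 3 = -18/3 = -6
  S[V,V] = ((1.5)·(1.5) + (-1.5)·(-1.5) + (-1.5)·(-1.5) + (1.5)·(1.5)) / 3 = 9/3 = 3
  S[V,W] = ((1.5)·(0) + (-1.5)·(1) + (-1.5)·(-3) + (1.5)·(2)) / 3 = 6/3 = 2
  S[W,W] = ((0)·(0) + (1)·(1) + (-3)·(-3) + (2)·(2)) / 3 = 14/3 = 4.6667

S is symmetric (S[j,i] = S[i,j]). Assembling:

S = [[9, -1, -6],
 [-1, 3, 2],
 [-6, 2, 4.6667]]


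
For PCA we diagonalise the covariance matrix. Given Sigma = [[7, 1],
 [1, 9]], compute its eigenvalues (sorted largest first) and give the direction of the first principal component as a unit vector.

Step 1 — characteristic polynomial of 2×2 Sigma:
  det(Sigma - λI) = λ² - trace · λ + det = 0.
  trace = 7 + 9 = 16, det = 7·9 - (1)² = 62.
Step 2 — discriminant:
  Δ = trace² - 4·det = 256 - 248 = 8.
Step 3 — eigenvalues:
  λ = (trace ± √Δ)/2 = (16 ± 2.8284)/2,
  λ_1 = 9.4142,  λ_2 = 6.5858.

Step 4 — unit eigenvector for λ_1: solve (Sigma - λ_1 I)v = 0. First row:
  (7 - 9.4142)·v_x + (1)·v_y = 0, i.e. (-2.4142)·v_x + (1)·v_y = 0,
  so v ∝ (b, λ_1 - a) = (1, 2.4142) = u.
  ||u|| = √((1)² + (2.4142)²) = √(6.8284) ≈ 2.6131,
  v_1 = u/||u|| ≈ (0.3827, 0.9239) (||v_1|| = 1).

λ_1 = 9.4142,  λ_2 = 6.5858;  v_1 ≈ (0.3827, 0.9239)


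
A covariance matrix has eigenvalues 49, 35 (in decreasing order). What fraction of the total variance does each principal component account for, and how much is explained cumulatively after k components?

Step 1 — total variance = trace(Sigma) = Σ λ_i = 49 + 35 = 84.

Step 2 — fraction explained by component i = λ_i / Σ λ:
  PC1: 49/84 = 0.5833
  PC2: 35/84 = 0.4167

Step 3 — cumulative fraction after k components = (λ_1 + ... + λ_k) / Σ λ:
  k = 1: 49/84 = 0.5833
  k = 2: (49 + 35)/84 = 84/84 = 1

Summary (fraction, with percent):

explained: PC1 0.5833 (58.33%), PC2 0.4167 (41.67%);  cumulative: 0.5833, 1


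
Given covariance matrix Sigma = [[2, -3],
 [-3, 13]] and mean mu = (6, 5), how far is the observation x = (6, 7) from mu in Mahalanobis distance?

Step 1 — centre the observation: (x - mu) = (0, 2).

Step 2 — invert Sigma. det(Sigma) = 2·13 - (-3)² = 17.
  Sigma^{-1} = (1/det) · [[d, -b], [-b, a]] = [[0.7647, 0.1765],
 [0.1765, 0.1176]].

Step 3 — form the quadratic (x - mu)^T · Sigma^{-1} · (x - mu):
  Sigma^{-1} · (x - mu) = (0.3529, 0.2353).
  (x - mu)^T · [Sigma^{-1} · (x - mu)] = (0)·(0.3529) + (2)·(0.2353) = 0.4706.

Step 4 — take square root: d = √(0.4706) ≈ 0.686.

d(x, mu) = √(0.4706) ≈ 0.686


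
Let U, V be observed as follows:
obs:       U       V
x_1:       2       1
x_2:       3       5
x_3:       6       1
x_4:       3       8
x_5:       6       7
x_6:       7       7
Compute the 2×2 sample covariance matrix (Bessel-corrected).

Step 1 — column means:
  mean(U) = (2 + 3 + 6 + 3 + 6 + 7) / 6 = 27/6 = 4.5
  mean(V) = (1 + 5 + 1 + 8 + 7 + 7) / 6 = 29/6 = 4.8333

Step 2 — sample covariance S[i,j] = (1/(n-1)) · Σ_k (x_{k,i} - mean_i) · (x_{k,j} - mean_j), with n-1 = 5.
  S[U,U] = ((-2.5)·(-2.5) + (-1.5)·(-1.5) + (1.5)·(1.5) + (-1.5)·(-1.5) + (1.5)·(1.5) + (2.5)·(2.5)) / 5 = 21.5/5 = 4.3
  S[U,V] = ((-2.5)·(-3.8333) + (-1.5)·(0.1667) + (1.5)·(-3.8333) + (-1.5)·(3.1667) + (1.5)·(2.1667) + (2.5)·(2.1667)) / 5 = 7.5/5 = 1.5
  S[V,V] = ((-3.8333)·(-3.8333) + (0.1667)·(0.1667) + (-3.8333)·(-3.8333) + (3.1667)·(3.1667) + (2.1667)·(2.1667) + (2.1667)·(2.1667)) / 5 = 48.8333/5 = 9.7667

S is symmetric (S[j,i] = S[i,j]). Assembling:

S = [[4.3, 1.5],
 [1.5, 9.7667]]


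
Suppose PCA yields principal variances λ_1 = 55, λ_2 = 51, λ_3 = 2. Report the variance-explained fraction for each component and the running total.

Step 1 — total variance = trace(Sigma) = Σ λ_i = 55 + 51 + 2 = 108.

Step 2 — fraction explained by component i = λ_i / Σ λ:
  PC1: 55/108 = 0.5093
  PC2: 51/108 = 0.4722
  PC3: 2/108 = 0.0185

Step 3 — cumulative fraction after k components = (λ_1 + ... + λ_k) / Σ λ:
  k = 1: 55/108 = 0.5093
  k = 2: (55 + 51)/108 = 106/108 = 0.9815
  k = 3: (55 + 51 + 2)/108 = 108/108 = 1

Summary (fraction, with percent):

explained: PC1 0.5093 (50.93%), PC2 0.4722 (47.22%), PC3 0.0185 (1.85%);  cumulative: 0.5093, 0.9815, 1


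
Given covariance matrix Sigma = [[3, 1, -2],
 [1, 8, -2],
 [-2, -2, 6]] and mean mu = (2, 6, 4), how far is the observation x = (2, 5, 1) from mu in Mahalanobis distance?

Step 1 — centre the observation: (x - mu) = (0, -1, -3).

Step 2 — invert Sigma (cofactor / det for 3×3, or solve directly):
  Sigma^{-1} = [[0.4314, -0.0196, 0.1373],
 [-0.0196, 0.1373, 0.0392],
 [0.1373, 0.0392, 0.2255]].

Step 3 — form the quadratic (x - mu)^T · Sigma^{-1} · (x - mu):
  Sigma^{-1} · (x - mu) = (-0.3922, -0.2549, -0.7157).
  (x - mu)^T · [Sigma^{-1} · (x - mu)] = (0)·(-0.3922) + (-1)·(-0.2549) + (-3)·(-0.7157) = 2.402.

Step 4 — take square root: d = √(2.402) ≈ 1.5498.

d(x, mu) = √(2.402) ≈ 1.5498


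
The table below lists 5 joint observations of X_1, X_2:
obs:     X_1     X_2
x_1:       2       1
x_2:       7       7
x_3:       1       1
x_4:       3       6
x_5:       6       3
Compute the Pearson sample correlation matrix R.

Step 1 — column means:
  mean(X_1) = (2 + 7 + 1 + 3 + 6) / 5 = 19/5 = 3.8
  mean(X_2) = (1 + 7 + 1 + 6 + 3) / 5 = 18/5 = 3.6

Step 2 — sample variances and covariances s[i,j] = (1/(n-1)) · Σ_k (x_{k,i} - mean_i) · (x_{k,j} - mean_j), with n-1 = 4:
  s[X_1,X_1] = ((-1.8)·(-1.8) + (3.2)·(3.2) + (-2.8)·(-2.8) + (-0.8)·(-0.8) + (2.2)·(2.2)) / 4 = 26.8/4 = 6.7
  s[X_1,X_2] = ((-1.8)·(-2.6) + (3.2)·(3.4) + (-2.8)·(-2.6) + (-0.8)·(2.4) + (2.2)·(-0.6)) / 4 = 19.6/4 = 4.9
  s[X_2,X_2] = ((-2.6)·(-2.6) + (3.4)·(3.4) + (-2.6)·(-2.6) + (2.4)·(2.4) + (-0.6)·(-0.6)) / 4 = 31.2/4 = 7.8
  Sample standard deviations s_i = √(s[i,i]):
  s(X_1) = √(6.7) = 2.5884
  s(X_2) = √(7.8) = 2.7928

Step 3 — r_{ij} = s_{ij} / (s_i · s_j):
  r[X_1,X_1] = 1 (diagonal).
  r[X_1,X_2] = 4.9 / (2.5884 · 2.7928) = 4.9 / 7.2291 = 0.6778
  r[X_2,X_2] = 1 (diagonal).

R is symmetric with unit diagonal. Assembling:

R = [[1, 0.6778],
 [0.6778, 1]]


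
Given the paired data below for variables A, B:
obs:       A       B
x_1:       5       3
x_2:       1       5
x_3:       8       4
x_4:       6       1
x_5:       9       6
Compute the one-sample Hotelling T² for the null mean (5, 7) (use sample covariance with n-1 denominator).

Step 1 — sample mean vector:
  mean(A) = (5 + 1 + 8 + 6 + 9) / 5 = 29/5 = 5.8
  mean(B) = (3 + 5 + 4 + 1 + 6) / 5 = 19/5 = 3.8
  x̄ = (5.8, 3.8),  deviation x̄ - mu_0 = (5.8, 3.8) - (5, 7) = (0.8, -3.2).

Step 2 — sample covariance matrix, S[i,j] = (1/(n-1)) · Σ_k (x_{k,i} - mean_i) · (x_{k,j} - mean_j), divisor n-1 = 4:
  S[A,A] = ((-0.8)·(-0.8) + (-4.8)·(-4.8) + (2.2)·(2.2) + (0.2)·(0.2) + (3.2)·(3.2)) / 4 = 38.8/4 = 9.7
  S[A,B] = ((-0.8)·(-0.8) + (-4.8)·(1.2) + (2.2)·(0.2) + (0.2)·(-2.8) + (3.2)·(2.2)) / 4 = 1.8/4 = 0.45
  S[B,B] = ((-0.8)·(-0.8) + (1.2)·(1.2) + (0.2)·(0.2) + (-2.8)·(-2.8) + (2.2)·(2.2)) / 4 = 14.8/4 = 3.7
  S = [[9.7, 0.45],
 [0.45, 3.7]].

Step 3 — invert S. det(S) = 9.7·3.7 - (0.45)² = 35.6875.
  S^{-1} = (1/det) · [[d, -b], [-b, a]] = [[0.1037, -0.0126],
 [-0.0126, 0.2718]].

Step 4 — quadratic form (x̄ - mu_0)^T · S^{-1} · (x̄ - mu_0):
  S^{-1} · (x̄ - mu_0) = (0.1233, -0.8799),
  (x̄ - mu_0)^T · [...] = (0.8)·(0.1233) + (-3.2)·(-0.8799) = 2.9142.

Step 5 — scale by n: T² = 5 · 2.9142 = 14.5709.

T² ≈ 14.5709


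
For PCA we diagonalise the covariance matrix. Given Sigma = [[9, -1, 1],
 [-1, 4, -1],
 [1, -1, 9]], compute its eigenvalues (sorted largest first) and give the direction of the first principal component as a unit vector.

Step 1 — characteristic polynomial p(λ) = det(λI - Sigma) = λ³ - tr·λ² + c_1·λ - det, where tr = trace, c_1 = sum of the principal 2×2 minors, det = det(Sigma):
  tr = 9 + 4 + 9 = 22,
  c_1 = (9·4 - (-1)²) + (9·9 - (1)²) + (4·9 - (-1)²) = 35 + 80 + 35 = 150,
  det = 9·(4·9 - (-1)²) - (-1)·((-1)·9 - (-1)·(1)) + (1)·((-1)·(-1) - 4·(1)) = 9·(35) - (-1)·(-8) + (1)·(-3) = 304.
  So p(λ) = λ³ - 22λ² + 150λ - 304.
Step 2 — look for an integer root (rational root theorem: any rational root is an integer divisor of 304). Testing λ = 8:
  p(8) = 512 - 1408 + 1200 - 304 = 0  ✓
  Dividing out (λ - 8): p(λ) = (λ - 8)(λ² - 14λ + 38).
Step 3 — remaining eigenvalues from the quadratic λ² - 14λ + 38 = 0:
  Δ = 14² - 4·38 = 196 - 152 = 44,  λ = (14 ± √44)/2 = (14 ± 6.6332)/2 ≈ 10.3166 or 3.6834.
  Sorted: λ_1 = 10.3166,  λ_2 = 8,  λ_3 = 3.6834  (check: sum = 22 = tr ✓).

Step 4 — unit eigenvector for λ_1 ≈ 10.3166: v spans the null space of (Sigma - λ_1 I), whose rows are
  r_1 = (-1.3166, -1, 1),  r_2 = (-1, -6.3166, -1),  r_3 = (1, -1, -1.3166).
  v is orthogonal to every row, so take v ∝ r_1 × r_2 = ((-1)·(-1) - (1)·(-6.3166), (1)·(-1) - (-1.3166)·(-1), (-1.3166)·(-6.3166) - (-1)·(-1)) ≈ (7.3166, -2.3166, 7.3166).
  Let u = (7.3166, -2.3166, 7.3166).
  ||u|| = √((7.3166)² + (-2.3166)² + (7.3166)²) = √(112.4327) ≈ 10.6034,  v_1 = u/||u|| ≈ (0.69, -0.2185, 0.69) (||v_1|| = 1).

λ_1 = 10.3166,  λ_2 = 8,  λ_3 = 3.6834;  v_1 ≈ (0.69, -0.2185, 0.69)


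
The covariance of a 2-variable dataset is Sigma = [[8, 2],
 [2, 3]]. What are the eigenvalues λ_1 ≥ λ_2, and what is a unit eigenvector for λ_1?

Step 1 — characteristic polynomial of 2×2 Sigma:
  det(Sigma - λI) = λ² - trace · λ + det = 0.
  trace = 8 + 3 = 11, det = 8·3 - (2)² = 20.
Step 2 — discriminant:
  Δ = trace² - 4·det = 121 - 80 = 41.
Step 3 — eigenvalues:
  λ = (trace ± √Δ)/2 = (11 ± 6.4031)/2,
  λ_1 = 8.7016,  λ_2 = 2.2984.

Step 4 — unit eigenvector for λ_1: solve (Sigma - λ_1 I)v = 0. First row:
  (8 - 8.7016)·v_x + (2)·v_y = 0, i.e. (-0.7016)·v_x + (2)·v_y = 0,
  so v ∝ (b, λ_1 - a) = (2, 0.7016) = u.
  ||u|| = √((2)² + (0.7016)²) = √(4.4922) ≈ 2.1195,
  v_1 = u/||u|| ≈ (0.9436, 0.331) (||v_1|| = 1).

λ_1 = 8.7016,  λ_2 = 2.2984;  v_1 ≈ (0.9436, 0.331)


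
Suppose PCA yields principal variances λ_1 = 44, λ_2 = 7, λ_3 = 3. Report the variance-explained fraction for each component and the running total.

Step 1 — total variance = trace(Sigma) = Σ λ_i = 44 + 7 + 3 = 54.

Step 2 — fraction explained by component i = λ_i / Σ λ:
  PC1: 44/54 = 0.8148
  PC2: 7/54 = 0.1296
  PC3: 3/54 = 0.0556

Step 3 — cumulative fraction after k components = (λ_1 + ... + λ_k) / Σ λ:
  k = 1: 44/54 = 0.8148
  k = 2: (44 + 7)/54 = 51/54 = 0.9444
  k = 3: (44 + 7 + 3)/54 = 54/54 = 1

Summary (fraction, with percent):

explained: PC1 0.8148 (81.48%), PC2 0.1296 (12.96%), PC3 0.0556 (5.56%);  cumulative: 0.8148, 0.9444, 1


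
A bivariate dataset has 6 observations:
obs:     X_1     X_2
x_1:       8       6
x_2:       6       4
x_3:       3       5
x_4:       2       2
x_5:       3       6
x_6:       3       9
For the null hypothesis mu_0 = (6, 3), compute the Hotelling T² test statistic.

Step 1 — sample mean vector:
  mean(X_1) = (8 + 6 + 3 + 2 + 3 + 3) / 6 = 25/6 = 4.1667
  mean(X_2) = (6 + 4 + 5 + 2 + 6 + 9) / 6 = 32/6 = 5.3333
  x̄ = (4.1667, 5.3333),  deviation x̄ - mu_0 = (4.1667, 5.3333) - (6, 3) = (-1.8333, 2.3333).

Step 2 — sample covariance matrix, S[i,j] = (1/(n-1)) · Σ_k (x_{k,i} - mean_i) · (x_{k,j} - mean_j), divisor n-1 = 5:
  S[X_1,X_1] = ((3.8333)·(3.8333) + (1.8333)·(1.8333) + (-1.1667)·(-1.1667) + (-2.1667)·(-2.1667) + (-1.1667)·(-1.1667) + (-1.1667)·(-1.1667)) / 5 = 26.8333/5 = 5.3667
  S[X_1,X_2] = ((3.8333)·(0.6667) + (1.8333)·(-1.3333) + (-1.1667)·(-0.3333) + (-2.1667)·(-3.3333) + (-1.1667)·(0.6667) + (-1.1667)·(3.6667)) / 5 = 2.6667/5 = 0.5333
  S[X_2,X_2] = ((0.6667)·(0.6667) + (-1.3333)·(-1.3333) + (-0.3333)·(-0.3333) + (-3.3333)·(-3.3333) + (0.6667)·(0.6667) + (3.6667)·(3.6667)) / 5 = 27.3333/5 = 5.4667
  S = [[5.3667, 0.5333],
 [0.5333, 5.4667]].

Step 3 — invert S. det(S) = 5.3667·5.4667 - (0.5333)² = 29.0533.
  S^{-1} = (1/det) · [[d, -b], [-b, a]] = [[0.1882, -0.0184],
 [-0.0184, 0.1847]].

Step 4 — quadratic form (x̄ - mu_0)^T · S^{-1} · (x̄ - mu_0):
  S^{-1} · (x̄ - mu_0) = (-0.3878, 0.4647),
  (x̄ - mu_0)^T · [...] = (-1.8333)·(-0.3878) + (2.3333)·(0.4647) = 1.7952.

Step 5 — scale by n: T² = 6 · 1.7952 = 10.771.

T² ≈ 10.771


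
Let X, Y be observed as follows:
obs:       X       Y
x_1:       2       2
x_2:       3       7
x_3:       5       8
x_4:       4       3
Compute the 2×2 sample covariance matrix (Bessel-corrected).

Step 1 — column means:
  mean(X) = (2 + 3 + 5 + 4) / 4 = 14/4 = 3.5
  mean(Y) = (2 + 7 + 8 + 3) / 4 = 20/4 = 5

Step 2 — sample covariance S[i,j] = (1/(n-1)) · Σ_k (x_{k,i} - mean_i) · (x_{k,j} - mean_j), with n-1 = 3.
  S[X,X] = ((-1.5)·(-1.5) + (-0.5)·(-0.5) + (1.5)·(1.5) + (0.5)·(0.5)) / 3 = 5/3 = 1.6667
  S[X,Y] = ((-1.5)·(-3) + (-0.5)·(2) + (1.5)·(3) + (0.5)·(-2)) / 3 = 7/3 = 2.3333
  S[Y,Y] = ((-3)·(-3) + (2)·(2) + (3)·(3) + (-2)·(-2)) / 3 = 26/3 = 8.6667

S is symmetric (S[j,i] = S[i,j]). Assembling:

S = [[1.6667, 2.3333],
 [2.3333, 8.6667]]


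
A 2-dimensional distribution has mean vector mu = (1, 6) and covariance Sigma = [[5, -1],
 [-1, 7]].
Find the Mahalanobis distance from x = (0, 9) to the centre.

Step 1 — centre the observation: (x - mu) = (-1, 3).

Step 2 — invert Sigma. det(Sigma) = 5·7 - (-1)² = 34.
  Sigma^{-1} = (1/det) · [[d, -b], [-b, a]] = [[0.2059, 0.0294],
 [0.0294, 0.1471]].

Step 3 — form the quadratic (x - mu)^T · Sigma^{-1} · (x - mu):
  Sigma^{-1} · (x - mu) = (-0.1176, 0.4118).
  (x - mu)^T · [Sigma^{-1} · (x - mu)] = (-1)·(-0.1176) + (3)·(0.4118) = 1.3529.

Step 4 — take square root: d = √(1.3529) ≈ 1.1632.

d(x, mu) = √(1.3529) ≈ 1.1632


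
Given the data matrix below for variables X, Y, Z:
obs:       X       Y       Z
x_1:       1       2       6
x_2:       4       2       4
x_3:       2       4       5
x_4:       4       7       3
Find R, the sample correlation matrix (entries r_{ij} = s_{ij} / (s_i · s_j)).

Step 1 — column means:
  mean(X) = (1 + 4 + 2 + 4) / 4 = 11/4 = 2.75
  mean(Y) = (2 + 2 + 4 + 7) / 4 = 15/4 = 3.75
  mean(Z) = (6 + 4 + 5 + 3) / 4 = 18/4 = 4.5

Step 2 — sample variances and covariances s[i,j] = (1/(n-1)) · Σ_k (x_{k,i} - mean_i) · (x_{k,j} - mean_j), with n-1 = 3:
  s[X,X] = ((-1.75)·(-1.75) + (1.25)·(1.25) + (-0.75)·(-0.75) + (1.25)·(1.25)) / 3 = 6.75/3 = 2.25
  s[X,Y] = ((-1.75)·(-1.75) + (1.25)·(-1.75) + (-0.75)·(0.25) + (1.25)·(3.25)) / 3 = 4.75/3 = 1.5833
  s[X,Z] = ((-1.75)·(1.5) + (1.25)·(-0.5) + (-0.75)·(0.5) + (1.25)·(-1.5)) / 3 = -5.5/3 = -1.8333
  s[Y,Y] = ((-1.75)·(-1.75) + (-1.75)·(-1.75) + (0.25)·(0.25) + (3.25)·(3.25)) / 3 = 16.75/3 = 5.5833
  s[Y,Z] = ((-1.75)·(1.5) + (-1.75)·(-0.5) + (0.25)·(0.5) + (3.25)·(-1.5)) / 3 = -6.5/3 = -2.1667
  s[Z,Z] = ((1.5)·(1.5) + (-0.5)·(-0.5) + (0.5)·(0.5) + (-1.5)·(-1.5)) / 3 = 5/3 = 1.6667
  Sample standard deviations s_i = √(s[i,i]):
  s(X) = √(2.25) = 1.5
  s(Y) = √(5.5833) = 2.3629
  s(Z) = √(1.6667) = 1.291

Step 3 — r_{ij} = s_{ij} / (s_i · s_j):
  r[X,X] = 1 (diagonal).
  r[X,Y] = 1.5833 / (1.5 · 2.3629) = 1.5833 / 3.5444 = 0.4467
  r[X,Z] = -1.8333 / (1.5 · 1.291) = -1.8333 / 1.9365 = -0.9467
  r[Y,Y] = 1 (diagonal).
  r[Y,Z] = -2.1667 / (2.3629 · 1.291) = -2.1667 / 3.0505 = -0.7103
  r[Z,Z] = 1 (diagonal).

R is symmetric with unit diagonal. Assembling:

R = [[1, 0.4467, -0.9467],
 [0.4467, 1, -0.7103],
 [-0.9467, -0.7103, 1]]


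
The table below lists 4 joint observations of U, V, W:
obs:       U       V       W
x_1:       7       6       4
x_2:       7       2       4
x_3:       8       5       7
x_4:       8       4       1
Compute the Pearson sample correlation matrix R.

Step 1 — column means:
  mean(U) = (7 + 7 + 8 + 8) / 4 = 30/4 = 7.5
  mean(V) = (6 + 2 + 5 + 4) / 4 = 17/4 = 4.25
  mean(W) = (4 + 4 + 7 + 1) / 4 = 16/4 = 4

Step 2 — sample variances and covariances s[i,j] = (1/(n-1)) · Σ_k (x_{k,i} - mean_i) · (x_{k,j} - mean_j), with n-1 = 3:
  s[U,U] = ((-0.5)·(-0.5) + (-0.5)·(-0.5) + (0.5)·(0.5) + (0.5)·(0.5)) / 3 = 1/3 = 0.3333
  s[U,V] = ((-0.5)·(1.75) + (-0.5)·(-2.25) + (0.5)·(0.75) + (0.5)·(-0.25)) / 3 = 0.5/3 = 0.1667
  s[U,W] = ((-0.5)·(0) + (-0.5)·(0) + (0.5)·(3) + (0.5)·(-3)) / 3 = 0/3 = 0
  s[V,V] = ((1.75)·(1.75) + (-2.25)·(-2.25) + (0.75)·(0.75) + (-0.25)·(-0.25)) / 3 = 8.75/3 = 2.9167
  s[V,W] = ((1.75)·(0) + (-2.25)·(0) + (0.75)·(3) + (-0.25)·(-3)) / 3 = 3/3 = 1
  s[W,W] = ((0)·(0) + (0)·(0) + (3)·(3) + (-3)·(-3)) / 3 = 18/3 = 6
  Sample standard deviations s_i = √(s[i,i]):
  s(U) = √(0.3333) = 0.5774
  s(V) = √(2.9167) = 1.7078
  s(W) = √(6) = 2.4495

Step 3 — r_{ij} = s_{ij} / (s_i · s_j):
  r[U,U] = 1 (diagonal).
  r[U,V] = 0.1667 / (0.5774 · 1.7078) = 0.1667 / 0.986 = 0.169
  r[U,W] = 0 / (0.5774 · 2.4495) = 0 / 1.4142 = 0
  r[V,V] = 1 (diagonal).
  r[V,W] = 1 / (1.7078 · 2.4495) = 1 / 4.1833 = 0.239
  r[W,W] = 1 (diagonal).

R is symmetric with unit diagonal. Assembling:

R = [[1, 0.169, 0],
 [0.169, 1, 0.239],
 [0, 0.239, 1]]


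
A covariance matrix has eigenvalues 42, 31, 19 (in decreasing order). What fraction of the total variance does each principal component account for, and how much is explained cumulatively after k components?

Step 1 — total variance = trace(Sigma) = Σ λ_i = 42 + 31 + 19 = 92.

Step 2 — fraction explained by component i = λ_i / Σ λ:
  PC1: 42/92 = 0.4565
  PC2: 31/92 = 0.337
  PC3: 19/92 = 0.2065

Step 3 — cumulative fraction after k components = (λ_1 + ... + λ_k) / Σ λ:
  k = 1: 42/92 = 0.4565
  k = 2: (42 + 31)/92 = 73/92 = 0.7935
  k = 3: (42 + 31 + 19)/92 = 92/92 = 1

Summary (fraction, with percent):

explained: PC1 0.4565 (45.65%), PC2 0.337 (33.7%), PC3 0.2065 (20.65%);  cumulative: 0.4565, 0.7935, 1


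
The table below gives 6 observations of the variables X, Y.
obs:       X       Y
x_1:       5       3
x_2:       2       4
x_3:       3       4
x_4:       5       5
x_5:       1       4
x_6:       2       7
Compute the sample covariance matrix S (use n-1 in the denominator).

Step 1 — column means:
  mean(X) = (5 + 2 + 3 + 5 + 1 + 2) / 6 = 18/6 = 3
  mean(Y) = (3 + 4 + 4 + 5 + 4 + 7) / 6 = 27/6 = 4.5

Step 2 — sample covariance S[i,j] = (1/(n-1)) · Σ_k (x_{k,i} - mean_i) · (x_{k,j} - mean_j), with n-1 = 5.
  S[X,X] = ((2)·(2) + (-1)·(-1) + (0)·(0) + (2)·(2) + (-2)·(-2) + (-1)·(-1)) / 5 = 14/5 = 2.8
  S[X,Y] = ((2)·(-1.5) + (-1)·(-0.5) + (0)·(-0.5) + (2)·(0.5) + (-2)·(-0.5) + (-1)·(2.5)) / 5 = -3/5 = -0.6
  S[Y,Y] = ((-1.5)·(-1.5) + (-0.5)·(-0.5) + (-0.5)·(-0.5) + (0.5)·(0.5) + (-0.5)·(-0.5) + (2.5)·(2.5)) / 5 = 9.5/5 = 1.9

S is symmetric (S[j,i] = S[i,j]). Assembling:

S = [[2.8, -0.6],
 [-0.6, 1.9]]


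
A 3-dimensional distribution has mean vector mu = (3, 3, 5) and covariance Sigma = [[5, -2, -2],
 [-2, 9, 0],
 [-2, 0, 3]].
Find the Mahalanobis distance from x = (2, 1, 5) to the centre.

Step 1 — centre the observation: (x - mu) = (-1, -2, 0).

Step 2 — invert Sigma (cofactor / det for 3×3, or solve directly):
  Sigma^{-1} = [[0.3103, 0.069, 0.2069],
 [0.069, 0.1264, 0.046],
 [0.2069, 0.046, 0.4713]].

Step 3 — form the quadratic (x - mu)^T · Sigma^{-1} · (x - mu):
  Sigma^{-1} · (x - mu) = (-0.4483, -0.3218, -0.2989).
  (x - mu)^T · [Sigma^{-1} · (x - mu)] = (-1)·(-0.4483) + (-2)·(-0.3218) + (0)·(-0.2989) = 1.092.

Step 4 — take square root: d = √(1.092) ≈ 1.045.

d(x, mu) = √(1.092) ≈ 1.045


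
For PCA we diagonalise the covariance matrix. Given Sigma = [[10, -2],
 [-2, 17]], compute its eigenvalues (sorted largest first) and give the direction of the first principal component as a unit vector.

Step 1 — characteristic polynomial of 2×2 Sigma:
  det(Sigma - λI) = λ² - trace · λ + det = 0.
  trace = 10 + 17 = 27, det = 10·17 - (-2)² = 166.
Step 2 — discriminant:
  Δ = trace² - 4·det = 729 - 664 = 65.
Step 3 — eigenvalues:
  λ = (trace ± √Δ)/2 = (27 ± 8.0623)/2,
  λ_1 = 17.5311,  λ_2 = 9.4689.

Step 4 — unit eigenvector for λ_1: solve (Sigma - λ_1 I)v = 0. First row:
  (10 - 17.5311)·v_x + (-2)·v_y = 0, i.e. (-7.5311)·v_x + (-2)·v_y = 0,
  so v ∝ (b, λ_1 - a) = (-2, 7.5311); multiply by -1 so the first entry is positive: u = (2, -7.5311).
  ||u|| = √((2)² + (-7.5311)²) = √(60.7179) ≈ 7.7922,
  v_1 = u/||u|| ≈ (0.2567, -0.9665) (||v_1|| = 1).

λ_1 = 17.5311,  λ_2 = 9.4689;  v_1 ≈ (0.2567, -0.9665)
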